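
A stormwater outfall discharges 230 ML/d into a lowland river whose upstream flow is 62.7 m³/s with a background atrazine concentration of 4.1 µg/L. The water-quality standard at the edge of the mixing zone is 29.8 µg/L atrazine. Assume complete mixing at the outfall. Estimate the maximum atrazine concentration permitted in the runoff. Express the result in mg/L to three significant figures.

0.635 mg/L

230 ML/d = 2.662 m³/s.
4.1 µg/L = 0.0041 mg/L.
29.8 µg/L = 0.0298 mg/L.
Mass balance: 0.0298·65.36 = 2.662·Cₑ + 62.7·0.0041.
Cₑ = (1.948 − 0.2571) / 2.662 = 0.6351 mg/L.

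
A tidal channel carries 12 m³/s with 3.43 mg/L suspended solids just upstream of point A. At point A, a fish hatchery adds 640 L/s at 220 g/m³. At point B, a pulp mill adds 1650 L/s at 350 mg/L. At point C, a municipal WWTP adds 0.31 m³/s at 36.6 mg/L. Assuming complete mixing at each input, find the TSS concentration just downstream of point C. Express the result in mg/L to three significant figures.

640 L/s = 0.64 m³/s.
After input A: C = (12·3.43 + 0.64·220) / 12.64 = 14.4 mg/L.
1650 L/s = 1.65 m³/s.
After input B: C = (12.64·14.4 + 1.65·350) / 14.29 = 53.15 mg/L.
After input C: C = (14.29·53.15 + 0.31·36.6) / 14.6 = 52.79 mg/L.

52.8 mg/L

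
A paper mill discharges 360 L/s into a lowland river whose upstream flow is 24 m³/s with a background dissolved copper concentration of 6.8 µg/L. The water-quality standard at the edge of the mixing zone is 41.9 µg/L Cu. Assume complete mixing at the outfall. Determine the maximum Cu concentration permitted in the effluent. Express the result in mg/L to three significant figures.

2.38 mg/L

360 L/s = 0.36 m³/s.
6.8 µg/L = 0.0068 mg/L.
41.9 µg/L = 0.0419 mg/L.
Mass balance: 0.0419·24.36 = 0.36·Cₑ + 24·0.0068.
Cₑ = (1.021 − 0.1632) / 0.36 = 2.382 mg/L.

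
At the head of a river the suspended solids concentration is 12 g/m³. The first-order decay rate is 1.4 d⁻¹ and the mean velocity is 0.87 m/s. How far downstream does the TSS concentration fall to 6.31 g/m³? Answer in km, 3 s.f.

34.5 km

From C = C₀·e^(−kt), t = ln(C₀/C)/k = ln(12/6.31)/1.4 = 0.6428/1.4 = 0.4591 d.
Distance = v·t = 0.87 m/s × 3.967e+04 s = 3.451e+04 m = 34.51 km.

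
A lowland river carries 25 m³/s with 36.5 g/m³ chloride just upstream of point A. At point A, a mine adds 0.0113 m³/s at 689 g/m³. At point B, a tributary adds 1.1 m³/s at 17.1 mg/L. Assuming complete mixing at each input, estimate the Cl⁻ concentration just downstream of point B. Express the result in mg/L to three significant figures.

After input A: C = (25·36.5 + 0.0113·689) / 25.01 = 36.79 mg/L.
After input B: C = (25.01·36.79 + 1.1·17.1) / 26.11 = 35.97 mg/L.

36.0 mg/L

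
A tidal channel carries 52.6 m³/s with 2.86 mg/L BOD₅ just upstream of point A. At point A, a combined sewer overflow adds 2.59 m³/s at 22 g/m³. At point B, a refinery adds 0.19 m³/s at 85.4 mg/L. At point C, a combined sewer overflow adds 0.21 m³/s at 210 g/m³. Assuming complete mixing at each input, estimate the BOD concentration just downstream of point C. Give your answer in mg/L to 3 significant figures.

4.82 mg/L

After input A: C = (52.6·2.86 + 2.59·22) / 55.19 = 3.758 mg/L.
After input B: C = (55.19·3.758 + 0.19·85.4) / 55.38 = 4.038 mg/L.
After input C: C = (55.38·4.038 + 0.21·210) / 55.59 = 4.816 mg/L.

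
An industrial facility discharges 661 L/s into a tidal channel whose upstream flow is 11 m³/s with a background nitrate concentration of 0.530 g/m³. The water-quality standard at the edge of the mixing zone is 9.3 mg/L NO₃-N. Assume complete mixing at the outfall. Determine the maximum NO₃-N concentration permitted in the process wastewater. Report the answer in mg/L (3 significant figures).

661 L/s = 0.661 m³/s.
Mass balance: 9.3·11.66 = 0.661·Cₑ + 11·0.53.
Cₑ = (108.4 − 5.83) / 0.661 = 155.2 mg/L.

155 mg/L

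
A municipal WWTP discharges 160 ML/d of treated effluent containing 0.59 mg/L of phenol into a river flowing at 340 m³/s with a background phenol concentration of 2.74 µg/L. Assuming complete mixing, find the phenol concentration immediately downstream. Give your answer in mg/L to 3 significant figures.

160 ML/d = 1.852 m³/s.
2.74 µg/L = 0.00274 mg/L.
Conservation of mass across the mixing zone: C = (1.852·0.59 + 340·0.00274) / (1.852 + 340) = 2.024/341.9 = 0.005921 mg/L.

0.00592 mg/L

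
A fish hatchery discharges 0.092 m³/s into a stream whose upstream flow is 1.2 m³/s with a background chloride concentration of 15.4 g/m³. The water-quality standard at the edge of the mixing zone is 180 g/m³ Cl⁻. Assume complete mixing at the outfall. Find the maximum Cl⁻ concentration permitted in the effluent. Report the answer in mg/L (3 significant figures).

2330 mg/L

Mass balance: 180·1.292 = 0.092·Cₑ + 1.2·15.4.
Cₑ = (232.6 − 18.48) / 0.092 = 2327 mg/L.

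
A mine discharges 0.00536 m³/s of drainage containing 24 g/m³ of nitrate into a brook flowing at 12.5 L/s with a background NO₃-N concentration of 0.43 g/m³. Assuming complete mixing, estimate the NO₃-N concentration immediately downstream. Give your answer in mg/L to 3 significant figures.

7.50 mg/L

12.5 L/s = 0.0125 m³/s.
By mass balance at complete mixing, C = (0.00536·24 + 0.0125·0.43) / (0.00536 + 0.0125) = 0.134/0.01786 = 7.504 mg/L.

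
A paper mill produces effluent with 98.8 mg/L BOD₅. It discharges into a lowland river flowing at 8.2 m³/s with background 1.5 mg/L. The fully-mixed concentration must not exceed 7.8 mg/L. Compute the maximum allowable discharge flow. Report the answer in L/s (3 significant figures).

568 L/s

Mass balance at complete mixing: C_std·(Q_w + Q_r) = Q_w·C_e + Q_r·C_b.
Rearranging, Q_w = Q_r·(C_std − C_b)/(C_e − C_std) = 8.2·(7.8 − 1.5) / (98.8 − 7.8) = 0.5677 m³/s.
= 567.7 L/s.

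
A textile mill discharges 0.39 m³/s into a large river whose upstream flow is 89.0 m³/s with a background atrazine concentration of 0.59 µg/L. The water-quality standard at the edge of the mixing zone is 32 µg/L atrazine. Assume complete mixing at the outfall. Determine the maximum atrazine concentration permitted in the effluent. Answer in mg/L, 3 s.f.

0.59 µg/L = 0.00059 mg/L.
32 µg/L = 0.032 mg/L.
Mass balance: 0.032·89.39 = 0.39·Cₑ + 89·0.00059.
Cₑ = (2.86 − 0.05251) / 0.39 = 7.2 mg/L.

7.20 mg/L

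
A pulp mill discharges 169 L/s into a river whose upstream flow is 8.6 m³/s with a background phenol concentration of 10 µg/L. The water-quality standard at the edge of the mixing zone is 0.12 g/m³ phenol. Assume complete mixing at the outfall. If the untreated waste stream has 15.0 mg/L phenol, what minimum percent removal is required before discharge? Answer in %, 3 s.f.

61.9 %

169 L/s = 0.169 m³/s.
10 µg/L = 0.01 mg/L.
Mass balance: 0.12·8.769 = 0.169·Cₑ + 8.6·0.01.
Cₑ = (1.052 − 0.086) / 0.169 = 5.718 mg/L.
Required removal = 1 − 5.718/15.0 = 61.88 %.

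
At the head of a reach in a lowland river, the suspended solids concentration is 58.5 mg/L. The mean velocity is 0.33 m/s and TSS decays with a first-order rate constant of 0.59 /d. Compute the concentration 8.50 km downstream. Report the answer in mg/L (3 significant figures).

Travel time t = 8.50 km / 0.33 m/s = 8500/0.33 = 2.576e+04 s = 0.2981 d.
First-order decay: C = 58.5·exp(−0.59·0.2981) = 58.5·0.8387 = 49.06 mg/L.

49.1 mg/L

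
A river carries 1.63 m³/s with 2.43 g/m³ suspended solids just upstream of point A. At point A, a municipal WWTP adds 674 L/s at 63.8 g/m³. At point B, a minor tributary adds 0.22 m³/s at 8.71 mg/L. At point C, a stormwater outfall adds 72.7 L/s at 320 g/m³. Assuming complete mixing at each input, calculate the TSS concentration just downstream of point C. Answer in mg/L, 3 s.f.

674 L/s = 0.674 m³/s.
After input A: C = (1.63·2.43 + 0.674·63.8) / 2.304 = 20.38 mg/L.
After input B: C = (2.304·20.38 + 0.22·8.71) / 2.524 = 19.37 mg/L.
72.7 L/s = 0.0727 m³/s.
After input C: C = (2.524·19.37 + 0.0727·320) / 2.597 = 27.78 mg/L.

27.8 mg/L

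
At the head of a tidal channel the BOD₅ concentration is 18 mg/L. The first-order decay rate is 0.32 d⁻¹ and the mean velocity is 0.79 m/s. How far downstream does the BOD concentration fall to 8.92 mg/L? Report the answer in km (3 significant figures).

From C = C₀·e^(−kt), t = ln(C₀/C)/k = ln(18/8.92)/0.32 = 0.7021/0.32 = 2.194 d.
Distance = v·t = 0.79 m/s × 1.896e+05 s = 1.498e+05 m = 149.8 km.

150 km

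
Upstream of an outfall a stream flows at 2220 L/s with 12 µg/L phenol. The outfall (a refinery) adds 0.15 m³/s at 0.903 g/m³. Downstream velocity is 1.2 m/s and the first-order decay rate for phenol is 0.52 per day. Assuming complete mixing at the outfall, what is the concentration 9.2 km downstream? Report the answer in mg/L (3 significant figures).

0.0653 mg/L

2220 L/s = 2.22 m³/s.
12 µg/L = 0.012 mg/L.
After complete mixing, C₀ = (0.15·0.903 + 2.22·0.012) / 2.37 = 0.06839 mg/L.
Travel time t = 9200 m / 1.2 m/s = 7667 s = 0.08873 d.
C = 0.06839·exp(−0.52·0.08873) = 0.06839·0.9549 = 0.06531 mg/L.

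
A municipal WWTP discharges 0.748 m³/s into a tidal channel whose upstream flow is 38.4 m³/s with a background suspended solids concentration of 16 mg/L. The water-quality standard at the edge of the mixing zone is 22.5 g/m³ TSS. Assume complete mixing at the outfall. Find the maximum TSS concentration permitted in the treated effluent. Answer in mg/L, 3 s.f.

Mass balance: 22.5·39.15 = 0.748·Cₑ + 38.4·16.
Cₑ = (880.8 − 614.4) / 0.748 = 356.2 mg/L.

356 mg/L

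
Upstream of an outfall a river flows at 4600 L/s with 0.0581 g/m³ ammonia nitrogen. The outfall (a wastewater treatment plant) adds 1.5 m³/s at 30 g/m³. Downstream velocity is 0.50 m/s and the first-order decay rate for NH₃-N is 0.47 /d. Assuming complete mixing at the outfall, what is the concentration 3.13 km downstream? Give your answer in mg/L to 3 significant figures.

4600 L/s = 4.6 m³/s.
After complete mixing, C₀ = (1.5·30 + 4.6·0.0581) / 6.1 = 7.421 mg/L.
Travel time t = 3130 m / 0.50 m/s = 6260 s = 0.07245 d.
C = 7.421·exp(−0.47·0.07245) = 7.421·0.9665 = 7.172 mg/L.

7.17 mg/L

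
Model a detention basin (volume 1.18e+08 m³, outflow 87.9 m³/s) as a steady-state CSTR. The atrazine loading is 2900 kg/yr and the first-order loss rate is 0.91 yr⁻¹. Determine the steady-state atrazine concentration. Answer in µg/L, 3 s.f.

Outflow Q = 87.9 m³/s × 3.156e+07 s/yr = 2.774e+09 m³/yr.
Steady-state CSTR mass balance: W = Q·C + k·V·C, so C = W/(Q + kV).
Q + kV = 2.774e+09 + 0.91·1.18e+08 = 2.881e+09 m³/yr.
C = 2900/2.881e+09 = 1.006e-06 kg/m³ = 0.001006 mg/L = 1.006 µg/L.

1.01 µg/L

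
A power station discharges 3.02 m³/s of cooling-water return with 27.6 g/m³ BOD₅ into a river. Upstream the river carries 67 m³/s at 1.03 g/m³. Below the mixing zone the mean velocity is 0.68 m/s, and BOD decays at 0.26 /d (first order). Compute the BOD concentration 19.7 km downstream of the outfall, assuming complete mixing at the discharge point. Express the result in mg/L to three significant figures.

After complete mixing, C₀ = (3.02·27.6 + 67·1.03) / 70.02 = 2.176 mg/L.
Travel time t = 1.97e+04 m / 0.68 m/s = 2.897e+04 s = 0.3353 d.
C = 2.176·exp(−0.26·0.3353) = 2.176·0.9165 = 1.994 mg/L.

1.99 mg/L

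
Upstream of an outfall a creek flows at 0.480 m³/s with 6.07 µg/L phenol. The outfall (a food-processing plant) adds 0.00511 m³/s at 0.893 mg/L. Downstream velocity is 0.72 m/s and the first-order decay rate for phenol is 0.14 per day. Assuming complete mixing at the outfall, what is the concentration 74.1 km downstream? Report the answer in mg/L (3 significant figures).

0.0130 mg/L

6.07 µg/L = 0.00607 mg/L.
After complete mixing, C₀ = (0.00511·0.893 + 0.48·0.00607) / 0.4851 = 0.01541 mg/L.
Travel time t = 7.41e+04 m / 0.72 m/s = 1.029e+05 s = 1.191 d.
C = 0.01541·exp(−0.14·1.191) = 0.01541·0.8464 = 0.01305 mg/L.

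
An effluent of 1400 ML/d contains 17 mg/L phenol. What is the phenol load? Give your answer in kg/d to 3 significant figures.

1400 ML/d = 16.2 m³/s.
Mass flux = Q·C = 16.2 m³/s × 17 g/m³ = 275.5 g/s.
= 275.5 g/s × 86.4 = 2.38e+04 kg/d.

23800 kg/d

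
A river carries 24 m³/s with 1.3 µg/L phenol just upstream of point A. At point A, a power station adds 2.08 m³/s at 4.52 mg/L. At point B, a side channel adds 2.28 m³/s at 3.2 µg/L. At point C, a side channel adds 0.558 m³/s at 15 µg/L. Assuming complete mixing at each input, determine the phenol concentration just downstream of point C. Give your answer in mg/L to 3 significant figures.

1.3 µg/L = 0.0013 mg/L.
After input A: C = (24·0.0013 + 2.08·4.52) / 26.08 = 0.3617 mg/L.
3.2 µg/L = 0.0032 mg/L.
After input B: C = (26.08·0.3617 + 2.28·0.0032) / 28.36 = 0.3329 mg/L.
15 µg/L = 0.015 mg/L.
After input C: C = (28.36·0.3329 + 0.558·0.015) / 28.92 = 0.3267 mg/L.

0.327 mg/L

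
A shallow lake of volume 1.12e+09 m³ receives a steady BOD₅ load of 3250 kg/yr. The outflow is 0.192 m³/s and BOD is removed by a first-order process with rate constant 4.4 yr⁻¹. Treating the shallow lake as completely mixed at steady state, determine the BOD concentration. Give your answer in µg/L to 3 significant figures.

Outflow Q = 0.192 m³/s × 3.156e+07 s/yr = 6.059e+06 m³/yr.
Steady-state CSTR mass balance: W = Q·C + k·V·C, so C = W/(Q + kV).
Q + kV = 6.059e+06 + 4.4·1.12e+09 = 4.934e+09 m³/yr.
C = 3250/4.934e+09 = 6.587e-07 kg/m³ = 0.0006587 mg/L = 0.6587 µg/L.

0.659 µg/L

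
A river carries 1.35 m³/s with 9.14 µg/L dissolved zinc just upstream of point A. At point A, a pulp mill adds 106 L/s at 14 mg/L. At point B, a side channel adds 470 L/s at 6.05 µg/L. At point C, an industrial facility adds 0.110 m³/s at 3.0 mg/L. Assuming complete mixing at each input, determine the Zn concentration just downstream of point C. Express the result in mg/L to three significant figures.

0.898 mg/L

9.14 µg/L = 0.00914 mg/L.
106 L/s = 0.106 m³/s.
After input A: C = (1.35·0.00914 + 0.106·14) / 1.456 = 1.028 mg/L.
470 L/s = 0.47 m³/s.
6.05 µg/L = 0.00605 mg/L.
After input B: C = (1.456·1.028 + 0.47·0.00605) / 1.926 = 0.7784 mg/L.
After input C: C = (1.926·0.7784 + 0.11·3) / 2.036 = 0.8984 mg/L.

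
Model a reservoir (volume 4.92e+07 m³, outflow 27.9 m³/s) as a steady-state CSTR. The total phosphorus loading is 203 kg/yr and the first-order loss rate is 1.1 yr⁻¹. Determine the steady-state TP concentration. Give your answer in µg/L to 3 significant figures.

0.217 µg/L

Outflow Q = 27.9 m³/s × 3.156e+07 s/yr = 8.805e+08 m³/yr.
Steady-state CSTR mass balance: W = Q·C + k·V·C, so C = W/(Q + kV).
Q + kV = 8.805e+08 + 1.1·4.92e+07 = 9.346e+08 m³/yr.
C = 203/9.346e+08 = 2.172e-07 kg/m³ = 0.0002172 mg/L = 0.2172 µg/L.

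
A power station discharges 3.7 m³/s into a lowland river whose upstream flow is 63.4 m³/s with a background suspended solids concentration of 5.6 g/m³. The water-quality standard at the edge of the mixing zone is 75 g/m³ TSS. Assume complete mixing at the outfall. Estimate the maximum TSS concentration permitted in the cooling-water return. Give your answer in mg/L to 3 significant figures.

Mass balance: 75·67.1 = 3.7·Cₑ + 63.4·5.6.
Cₑ = (5032 − 355) / 3.7 = 1264 mg/L.

1260 mg/L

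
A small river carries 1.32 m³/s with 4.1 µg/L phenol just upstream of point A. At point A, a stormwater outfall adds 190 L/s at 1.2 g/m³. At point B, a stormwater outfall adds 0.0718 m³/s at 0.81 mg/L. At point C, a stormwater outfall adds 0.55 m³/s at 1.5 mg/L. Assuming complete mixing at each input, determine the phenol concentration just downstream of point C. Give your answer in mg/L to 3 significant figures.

4.1 µg/L = 0.0041 mg/L.
190 L/s = 0.19 m³/s.
After input A: C = (1.32·0.0041 + 0.19·1.2) / 1.51 = 0.1546 mg/L.
After input B: C = (1.51·0.1546 + 0.0718·0.81) / 1.582 = 0.1843 mg/L.
After input C: C = (1.582·0.1843 + 0.55·1.5) / 2.132 = 0.5238 mg/L.

0.524 mg/L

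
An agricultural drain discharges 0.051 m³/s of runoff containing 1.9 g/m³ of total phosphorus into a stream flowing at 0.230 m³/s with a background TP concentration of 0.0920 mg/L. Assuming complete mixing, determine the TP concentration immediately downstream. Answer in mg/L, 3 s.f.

0.420 mg/L

Conservation of mass across the mixing zone: C = (0.051·1.9 + 0.23·0.092) / (0.051 + 0.23) = 0.1181/0.281 = 0.4201 mg/L.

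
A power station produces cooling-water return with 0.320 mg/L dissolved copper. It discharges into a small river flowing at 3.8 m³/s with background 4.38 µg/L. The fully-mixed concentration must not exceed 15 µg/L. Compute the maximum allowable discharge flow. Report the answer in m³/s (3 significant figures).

0.132 m³/s

4.38 µg/L = 0.00438 mg/L.
15 µg/L = 0.015 mg/L.
Mass balance at complete mixing: C_std·(Q_w + Q_r) = Q_w·C_e + Q_r·C_b.
Rearranging, Q_w = Q_r·(C_std − C_b)/(C_e − C_std) = 3.8·(0.015 − 0.00438) / (0.32 − 0.015) = 0.1323 m³/s.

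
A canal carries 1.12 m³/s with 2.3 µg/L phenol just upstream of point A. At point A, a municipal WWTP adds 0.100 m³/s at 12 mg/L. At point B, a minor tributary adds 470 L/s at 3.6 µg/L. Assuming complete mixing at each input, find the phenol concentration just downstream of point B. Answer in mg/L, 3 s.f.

0.713 mg/L

2.3 µg/L = 0.0023 mg/L.
After input A: C = (1.12·0.0023 + 0.1·12) / 1.22 = 0.9857 mg/L.
470 L/s = 0.47 m³/s.
3.6 µg/L = 0.0036 mg/L.
After input B: C = (1.22·0.9857 + 0.47·0.0036) / 1.69 = 0.7126 mg/L.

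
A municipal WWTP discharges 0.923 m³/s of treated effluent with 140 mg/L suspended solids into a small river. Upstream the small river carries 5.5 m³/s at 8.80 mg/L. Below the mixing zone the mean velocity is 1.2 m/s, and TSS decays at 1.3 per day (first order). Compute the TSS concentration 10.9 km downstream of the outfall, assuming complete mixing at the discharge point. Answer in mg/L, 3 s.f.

After complete mixing, C₀ = (0.923·140 + 5.5·8.8) / 6.423 = 27.65 mg/L.
Travel time t = 1.09e+04 m / 1.2 m/s = 9083 s = 0.1051 d.
C = 27.65·exp(−1.3·0.1051) = 27.65·0.8723 = 24.12 mg/L.

24.1 mg/L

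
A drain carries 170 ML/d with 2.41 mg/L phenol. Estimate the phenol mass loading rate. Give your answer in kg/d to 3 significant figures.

410 kg/d

170 ML/d = 1.968 m³/s.
Mass flux = Q·C = 1.968 m³/s × 2.41 g/m³ = 4.742 g/s.
= 4.742 g/s × 86.4 = 409.7 kg/d.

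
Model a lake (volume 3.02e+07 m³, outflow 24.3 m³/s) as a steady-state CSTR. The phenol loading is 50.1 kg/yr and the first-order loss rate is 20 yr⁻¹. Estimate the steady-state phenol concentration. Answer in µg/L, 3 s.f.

0.0365 µg/L

Outflow Q = 24.3 m³/s × 3.156e+07 s/yr = 7.668e+08 m³/yr.
Steady-state CSTR mass balance: W = Q·C + k·V·C, so C = W/(Q + kV).
Q + kV = 7.668e+08 + 20·3.02e+07 = 1.371e+09 m³/yr.
C = 50.1/1.371e+09 = 3.655e-08 kg/m³ = 3.655e-05 mg/L = 0.03655 µg/L.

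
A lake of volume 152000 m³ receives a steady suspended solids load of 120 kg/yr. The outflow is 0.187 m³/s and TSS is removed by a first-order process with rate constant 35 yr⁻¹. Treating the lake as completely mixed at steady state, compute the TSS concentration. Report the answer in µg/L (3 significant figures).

Outflow Q = 0.187 m³/s × 3.156e+07 s/yr = 5.901e+06 m³/yr.
Steady-state CSTR mass balance: W = Q·C + k·V·C, so C = W/(Q + kV).
Q + kV = 5.901e+06 + 35·152000 = 1.122e+07 m³/yr.
C = 120/1.122e+07 = 1.069e-05 kg/m³ = 0.01069 mg/L = 10.69 µg/L.

10.7 µg/L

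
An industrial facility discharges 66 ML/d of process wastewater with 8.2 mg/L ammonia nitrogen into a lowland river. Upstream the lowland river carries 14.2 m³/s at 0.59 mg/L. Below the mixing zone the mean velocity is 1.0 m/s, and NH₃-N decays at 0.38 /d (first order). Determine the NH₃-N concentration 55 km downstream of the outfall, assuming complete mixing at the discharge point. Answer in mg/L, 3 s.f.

0.768 mg/L

66 ML/d = 0.7639 m³/s.
After complete mixing, C₀ = (0.7639·8.2 + 14.2·0.59) / 14.96 = 0.9785 mg/L.
Travel time t = 5.5e+04 m / 1.0 m/s = 5.5e+04 s = 0.6366 d.
C = 0.9785·exp(−0.38·0.6366) = 0.9785·0.7851 = 0.7682 mg/L.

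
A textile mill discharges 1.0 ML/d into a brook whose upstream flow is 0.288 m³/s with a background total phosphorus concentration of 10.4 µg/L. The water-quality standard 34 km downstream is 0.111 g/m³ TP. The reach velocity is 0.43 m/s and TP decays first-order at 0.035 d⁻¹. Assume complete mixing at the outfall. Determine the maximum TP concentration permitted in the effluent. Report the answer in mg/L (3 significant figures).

1.0 ML/d = 0.01157 m³/s.
10.4 µg/L = 0.0104 mg/L.
Travel time to the compliance point: t = 3.4e+04/0.43 = 7.907e+04 s = 0.9152 d; decay factor exp(−0.035·0.9152) = 0.9685.
So the concentration just after mixing may be at most 0.111/0.9685 = 0.1146 mg/L.
Mass balance: 0.1146·0.2996 = 0.01157·Cₑ + 0.288·0.0104.
Cₑ = (0.03434 − 0.002995) / 0.01157 = 2.708 mg/L.

2.71 mg/L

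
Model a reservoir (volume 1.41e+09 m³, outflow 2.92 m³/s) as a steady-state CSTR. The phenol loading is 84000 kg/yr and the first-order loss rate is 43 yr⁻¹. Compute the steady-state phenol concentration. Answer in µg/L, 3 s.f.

1.38 µg/L

Outflow Q = 2.92 m³/s × 3.156e+07 s/yr = 9.215e+07 m³/yr.
Steady-state CSTR mass balance: W = Q·C + k·V·C, so C = W/(Q + kV).
Q + kV = 9.215e+07 + 43·1.41e+09 = 6.072e+10 m³/yr.
C = 84000/6.072e+10 = 1.383e-06 kg/m³ = 0.001383 mg/L = 1.383 µg/L.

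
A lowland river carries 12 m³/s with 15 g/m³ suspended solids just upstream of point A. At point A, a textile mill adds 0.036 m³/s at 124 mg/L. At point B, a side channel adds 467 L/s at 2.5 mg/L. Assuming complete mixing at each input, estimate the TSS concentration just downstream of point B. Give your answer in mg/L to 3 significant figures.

14.8 mg/L

After input A: C = (12·15 + 0.036·124) / 12.04 = 15.33 mg/L.
467 L/s = 0.467 m³/s.
After input B: C = (12.04·15.33 + 0.467·2.5) / 12.5 = 14.85 mg/L.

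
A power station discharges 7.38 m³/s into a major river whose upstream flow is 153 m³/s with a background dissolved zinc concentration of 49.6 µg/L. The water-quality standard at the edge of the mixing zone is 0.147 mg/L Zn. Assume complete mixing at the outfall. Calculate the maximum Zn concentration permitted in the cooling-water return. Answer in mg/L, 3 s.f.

2.17 mg/L

49.6 µg/L = 0.0496 mg/L.
Mass balance: 0.147·160.4 = 7.38·Cₑ + 153·0.0496.
Cₑ = (23.58 − 7.589) / 7.38 = 2.166 mg/L.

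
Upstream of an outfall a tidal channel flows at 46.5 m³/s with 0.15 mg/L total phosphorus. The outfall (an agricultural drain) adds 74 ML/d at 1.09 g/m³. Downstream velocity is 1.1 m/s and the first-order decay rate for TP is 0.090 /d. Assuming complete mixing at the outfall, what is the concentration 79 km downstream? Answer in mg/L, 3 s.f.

74 ML/d = 0.8565 m³/s.
After complete mixing, C₀ = (0.8565·1.09 + 46.5·0.15) / 47.36 = 0.167 mg/L.
Travel time t = 7.9e+04 m / 1.1 m/s = 7.182e+04 s = 0.8312 d.
C = 0.167·exp(−0.090·0.8312) = 0.167·0.9279 = 0.155 mg/L.

0.155 mg/L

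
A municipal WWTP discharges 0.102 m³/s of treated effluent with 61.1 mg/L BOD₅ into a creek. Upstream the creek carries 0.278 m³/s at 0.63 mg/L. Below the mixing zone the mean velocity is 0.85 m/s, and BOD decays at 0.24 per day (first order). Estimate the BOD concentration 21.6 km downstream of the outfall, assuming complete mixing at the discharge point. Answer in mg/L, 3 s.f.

15.7 mg/L

After complete mixing, C₀ = (0.102·61.1 + 0.278·0.63) / 0.38 = 16.86 mg/L.
Travel time t = 2.16e+04 m / 0.85 m/s = 2.541e+04 s = 0.2941 d.
C = 16.86·exp(−0.24·0.2941) = 16.86·0.9318 = 15.71 mg/L.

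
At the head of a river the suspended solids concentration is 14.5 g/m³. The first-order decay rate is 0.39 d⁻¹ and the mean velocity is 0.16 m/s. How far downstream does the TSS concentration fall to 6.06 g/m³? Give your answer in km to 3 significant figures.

From C = C₀·e^(−kt), t = ln(C₀/C)/k = ln(14.5/6.06)/0.39 = 0.8724/0.39 = 2.237 d.
Distance = v·t = 0.16 m/s × 1.933e+05 s = 3.092e+04 m = 30.92 km.

30.9 km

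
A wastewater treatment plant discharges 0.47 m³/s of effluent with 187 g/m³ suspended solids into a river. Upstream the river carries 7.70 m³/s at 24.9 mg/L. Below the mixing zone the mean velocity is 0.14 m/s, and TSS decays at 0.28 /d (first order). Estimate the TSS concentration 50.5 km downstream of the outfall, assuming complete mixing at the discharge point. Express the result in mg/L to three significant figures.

10.6 mg/L

After complete mixing, C₀ = (0.47·187 + 7.7·24.9) / 8.17 = 34.23 mg/L.
Travel time t = 5.05e+04 m / 0.14 m/s = 3.607e+05 s = 4.175 d.
C = 34.23·exp(−0.28·4.175) = 34.23·0.3107 = 10.63 mg/L.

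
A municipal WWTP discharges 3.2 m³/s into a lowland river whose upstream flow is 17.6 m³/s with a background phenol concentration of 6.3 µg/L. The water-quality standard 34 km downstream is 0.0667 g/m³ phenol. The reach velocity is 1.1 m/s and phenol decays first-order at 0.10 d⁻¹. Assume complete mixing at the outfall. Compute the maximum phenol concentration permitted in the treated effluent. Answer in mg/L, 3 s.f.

6.3 µg/L = 0.0063 mg/L.
Travel time to the compliance point: t = 3.4e+04/1.1 = 3.091e+04 s = 0.3577 d; decay factor exp(−0.10·0.3577) = 0.9649.
So the concentration just after mixing may be at most 0.0667/0.9649 = 0.06913 mg/L.
Mass balance: 0.06913·20.8 = 3.2·Cₑ + 17.6·0.0063.
Cₑ = (1.438 − 0.1109) / 3.2 = 0.4147 mg/L.

0.415 mg/L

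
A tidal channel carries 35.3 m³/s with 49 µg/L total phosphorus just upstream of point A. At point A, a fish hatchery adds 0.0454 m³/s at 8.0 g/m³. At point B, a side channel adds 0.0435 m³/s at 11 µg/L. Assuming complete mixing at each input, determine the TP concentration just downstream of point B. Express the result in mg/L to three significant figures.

0.0592 mg/L

49 µg/L = 0.049 mg/L.
After input A: C = (35.3·0.049 + 0.0454·8) / 35.35 = 0.05921 mg/L.
11 µg/L = 0.011 mg/L.
After input B: C = (35.35·0.05921 + 0.0435·0.011) / 35.39 = 0.05915 mg/L.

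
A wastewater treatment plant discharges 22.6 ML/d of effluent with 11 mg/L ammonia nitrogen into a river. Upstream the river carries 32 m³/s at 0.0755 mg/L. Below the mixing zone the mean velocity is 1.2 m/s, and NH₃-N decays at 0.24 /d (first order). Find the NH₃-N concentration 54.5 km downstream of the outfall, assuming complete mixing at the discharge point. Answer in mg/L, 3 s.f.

0.145 mg/L

22.6 ML/d = 0.2616 m³/s.
After complete mixing, C₀ = (0.2616·11 + 32·0.0755) / 32.26 = 0.1641 mg/L.
Travel time t = 5.45e+04 m / 1.2 m/s = 4.542e+04 s = 0.5257 d.
C = 0.1641·exp(−0.24·0.5257) = 0.1641·0.8815 = 0.1446 mg/L.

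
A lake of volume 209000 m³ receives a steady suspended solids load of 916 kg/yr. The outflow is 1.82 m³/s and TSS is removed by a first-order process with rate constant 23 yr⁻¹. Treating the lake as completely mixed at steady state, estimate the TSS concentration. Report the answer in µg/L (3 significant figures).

14.7 µg/L

Outflow Q = 1.82 m³/s × 3.156e+07 s/yr = 5.743e+07 m³/yr.
Steady-state CSTR mass balance: W = Q·C + k·V·C, so C = W/(Q + kV).
Q + kV = 5.743e+07 + 23·209000 = 6.224e+07 m³/yr.
C = 916/6.224e+07 = 1.472e-05 kg/m³ = 0.01472 mg/L = 14.72 µg/L.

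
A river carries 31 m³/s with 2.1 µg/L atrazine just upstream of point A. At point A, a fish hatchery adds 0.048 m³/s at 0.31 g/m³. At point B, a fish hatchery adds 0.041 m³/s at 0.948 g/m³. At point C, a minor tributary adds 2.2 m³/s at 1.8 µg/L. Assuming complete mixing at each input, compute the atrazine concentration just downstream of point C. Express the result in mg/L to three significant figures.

0.00369 mg/L

2.1 µg/L = 0.0021 mg/L.
After input A: C = (31·0.0021 + 0.048·0.31) / 31.05 = 0.002576 mg/L.
After input B: C = (31.05·0.002576 + 0.041·0.948) / 31.09 = 0.003823 mg/L.
1.8 µg/L = 0.0018 mg/L.
After input C: C = (31.09·0.003823 + 2.2·0.0018) / 33.29 = 0.003689 mg/L.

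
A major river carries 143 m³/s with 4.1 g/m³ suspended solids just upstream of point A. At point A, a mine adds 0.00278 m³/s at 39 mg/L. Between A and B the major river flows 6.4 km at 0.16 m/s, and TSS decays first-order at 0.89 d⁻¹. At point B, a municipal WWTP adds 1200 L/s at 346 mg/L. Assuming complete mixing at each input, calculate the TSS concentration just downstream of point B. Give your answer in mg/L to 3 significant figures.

After input A: C = (143·4.1 + 0.00278·39) / 143 = 4.101 mg/L.
Over the 6.4 km reach to input B (t = 4e+04 s = 0.463 d), decay gives C = 4.101·exp(−0.89·0.463) = 2.716 mg/L.
1200 L/s = 1.2 m³/s.
After input B: C = (143·2.716 + 1.2·346) / 144.2 = 5.573 mg/L.

5.57 mg/L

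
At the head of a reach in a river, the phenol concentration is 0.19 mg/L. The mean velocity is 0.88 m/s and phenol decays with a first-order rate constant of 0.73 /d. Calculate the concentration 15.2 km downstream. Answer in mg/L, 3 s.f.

Travel time t = 15.2 km / 0.88 m/s = 1.52e+04/0.88 = 1.727e+04 s = 0.1999 d.
First-order decay: C = 0.19·exp(−0.73·0.1999) = 0.19·0.8642 = 0.1642 mg/L.

0.164 mg/L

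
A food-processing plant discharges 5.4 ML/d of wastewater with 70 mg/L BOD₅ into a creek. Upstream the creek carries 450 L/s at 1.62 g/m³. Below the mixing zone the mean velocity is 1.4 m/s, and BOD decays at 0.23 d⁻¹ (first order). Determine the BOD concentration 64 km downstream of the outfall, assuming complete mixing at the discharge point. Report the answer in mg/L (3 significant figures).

8.82 mg/L

5.4 ML/d = 0.0625 m³/s.
450 L/s = 0.45 m³/s.
After complete mixing, C₀ = (0.0625·70 + 0.45·1.62) / 0.5125 = 9.959 mg/L.
Travel time t = 6.4e+04 m / 1.4 m/s = 4.571e+04 s = 0.5291 d.
C = 9.959·exp(−0.23·0.5291) = 9.959·0.8854 = 8.818 mg/L.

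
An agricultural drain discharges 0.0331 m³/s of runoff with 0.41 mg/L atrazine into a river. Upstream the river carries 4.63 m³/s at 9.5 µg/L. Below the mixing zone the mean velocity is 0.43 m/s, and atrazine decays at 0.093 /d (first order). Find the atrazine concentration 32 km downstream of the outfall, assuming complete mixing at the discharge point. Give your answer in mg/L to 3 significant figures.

9.5 µg/L = 0.0095 mg/L.
After complete mixing, C₀ = (0.0331·0.41 + 4.63·0.0095) / 4.663 = 0.01234 mg/L.
Travel time t = 3.2e+04 m / 0.43 m/s = 7.442e+04 s = 0.8613 d.
C = 0.01234·exp(−0.093·0.8613) = 0.01234·0.923 = 0.01139 mg/L.

0.0114 mg/L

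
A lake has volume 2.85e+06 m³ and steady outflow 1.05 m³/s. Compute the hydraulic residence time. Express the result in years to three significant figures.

0.0860 yr

Q = 1.05 m³/s × 3.156e+07 s/yr = 3.314e+07 m³/yr.
Hydraulic residence time τ = V/Q = 2.85e+06/3.314e+07 = 0.08601 yr.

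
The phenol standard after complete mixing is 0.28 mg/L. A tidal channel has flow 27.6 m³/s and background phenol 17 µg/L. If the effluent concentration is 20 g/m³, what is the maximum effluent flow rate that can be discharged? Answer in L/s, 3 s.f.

17 µg/L = 0.017 mg/L.
Mass balance at complete mixing: C_std·(Q_w + Q_r) = Q_w·C_e + Q_r·C_b.
Rearranging, Q_w = Q_r·(C_std − C_b)/(C_e − C_std) = 27.6·(0.28 − 0.017) / (20 − 0.28) = 0.3681 m³/s.
= 368.1 L/s.

368 L/s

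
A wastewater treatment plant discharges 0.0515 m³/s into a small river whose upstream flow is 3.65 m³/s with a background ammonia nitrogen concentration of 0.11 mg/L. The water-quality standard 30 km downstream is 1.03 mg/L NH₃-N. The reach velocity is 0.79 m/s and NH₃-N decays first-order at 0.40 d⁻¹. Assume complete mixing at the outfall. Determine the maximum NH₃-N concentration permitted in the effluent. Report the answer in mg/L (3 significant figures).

Travel time to the compliance point: t = 3e+04/0.79 = 3.797e+04 s = 0.4395 d; decay factor exp(−0.40·0.4395) = 0.8388.
So the concentration just after mixing may be at most 1.03/0.8388 = 1.228 mg/L.
Mass balance: 1.228·3.701 = 0.0515·Cₑ + 3.65·0.11.
Cₑ = (4.545 − 0.4015) / 0.0515 = 80.46 mg/L.

80.5 mg/L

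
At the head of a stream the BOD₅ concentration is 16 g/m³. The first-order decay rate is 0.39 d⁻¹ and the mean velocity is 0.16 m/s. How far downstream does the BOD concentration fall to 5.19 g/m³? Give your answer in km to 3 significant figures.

39.9 km

From C = C₀·e^(−kt), t = ln(C₀/C)/k = ln(16/5.19)/0.39 = 1.126/0.39 = 2.887 d.
Distance = v·t = 0.16 m/s × 2.494e+05 s = 3.991e+04 m = 39.91 km.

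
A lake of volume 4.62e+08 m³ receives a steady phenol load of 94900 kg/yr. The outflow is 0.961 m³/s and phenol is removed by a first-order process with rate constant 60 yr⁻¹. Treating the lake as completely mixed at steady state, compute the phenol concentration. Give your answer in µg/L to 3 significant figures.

3.42 µg/L

Outflow Q = 0.961 m³/s × 3.156e+07 s/yr = 3.033e+07 m³/yr.
Steady-state CSTR mass balance: W = Q·C + k·V·C, so C = W/(Q + kV).
Q + kV = 3.033e+07 + 60·4.62e+08 = 2.775e+10 m³/yr.
C = 94900/2.775e+10 = 3.42e-06 kg/m³ = 0.00342 mg/L = 3.42 µg/L.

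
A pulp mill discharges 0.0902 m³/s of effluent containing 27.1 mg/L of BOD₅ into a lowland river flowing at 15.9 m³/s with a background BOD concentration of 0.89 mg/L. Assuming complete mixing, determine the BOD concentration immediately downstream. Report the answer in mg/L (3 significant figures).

By mass balance at complete mixing, C = (0.0902·27.1 + 15.9·0.89) / (0.0902 + 15.9) = 16.6/15.99 = 1.038 mg/L.

1.04 mg/L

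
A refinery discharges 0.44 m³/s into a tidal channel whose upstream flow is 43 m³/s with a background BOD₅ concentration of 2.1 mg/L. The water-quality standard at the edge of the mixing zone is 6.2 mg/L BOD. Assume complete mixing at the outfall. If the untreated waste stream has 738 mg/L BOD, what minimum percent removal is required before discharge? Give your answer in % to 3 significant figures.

44.9 %

Mass balance: 6.2·43.44 = 0.44·Cₑ + 43·2.1.
Cₑ = (269.3 − 90.3) / 0.44 = 406.9 mg/L.
Required removal = 1 − 406.9/738 = 44.87 %.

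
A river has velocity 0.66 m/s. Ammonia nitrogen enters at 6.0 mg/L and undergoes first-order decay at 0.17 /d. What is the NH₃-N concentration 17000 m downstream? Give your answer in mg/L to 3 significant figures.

5.70 mg/L

Travel time t = 17000 m / 0.66 m/s = 1.7e+04/0.66 = 2.576e+04 s = 0.2981 d.
First-order decay: C = 6.0·exp(−0.17·0.2981) = 6.0·0.9506 = 5.703 mg/L.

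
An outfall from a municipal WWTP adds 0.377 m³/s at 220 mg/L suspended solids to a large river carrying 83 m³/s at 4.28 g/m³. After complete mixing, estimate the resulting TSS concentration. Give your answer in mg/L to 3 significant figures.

By mass balance at complete mixing, C = (0.377·220 + 83·4.28) / (0.377 + 83) = 438.2/83.38 = 5.255 mg/L.

5.26 mg/L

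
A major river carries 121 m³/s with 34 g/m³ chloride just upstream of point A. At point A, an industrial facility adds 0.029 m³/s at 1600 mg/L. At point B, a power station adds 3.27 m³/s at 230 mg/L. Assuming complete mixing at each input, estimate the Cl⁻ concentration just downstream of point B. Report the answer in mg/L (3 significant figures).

After input A: C = (121·34 + 0.029·1600) / 121 = 34.38 mg/L.
After input B: C = (121·34.38 + 3.27·230) / 124.3 = 39.52 mg/L.

39.5 mg/L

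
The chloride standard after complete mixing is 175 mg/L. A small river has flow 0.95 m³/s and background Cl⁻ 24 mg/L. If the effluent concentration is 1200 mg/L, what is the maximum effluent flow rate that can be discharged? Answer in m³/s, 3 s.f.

Mass balance at complete mixing: C_std·(Q_w + Q_r) = Q_w·C_e + Q_r·C_b.
Rearranging, Q_w = Q_r·(C_std − C_b)/(C_e − C_std) = 0.95·(175 − 24) / (1200 − 175) = 0.14 m³/s.

0.140 m³/s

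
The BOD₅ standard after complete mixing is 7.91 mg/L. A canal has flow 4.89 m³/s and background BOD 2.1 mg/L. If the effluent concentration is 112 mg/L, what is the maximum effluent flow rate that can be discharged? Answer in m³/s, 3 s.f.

0.273 m³/s

Mass balance at complete mixing: C_std·(Q_w + Q_r) = Q_w·C_e + Q_r·C_b.
Rearranging, Q_w = Q_r·(C_std − C_b)/(C_e − C_std) = 4.89·(7.91 − 2.1) / (112 − 7.91) = 0.2729 m³/s.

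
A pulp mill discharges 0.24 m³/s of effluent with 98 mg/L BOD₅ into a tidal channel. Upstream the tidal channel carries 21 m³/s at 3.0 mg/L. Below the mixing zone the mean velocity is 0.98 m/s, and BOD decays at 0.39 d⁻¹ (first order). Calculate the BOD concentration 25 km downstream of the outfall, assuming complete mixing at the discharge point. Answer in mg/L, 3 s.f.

After complete mixing, C₀ = (0.24·98 + 21·3) / 21.24 = 4.073 mg/L.
Travel time t = 2.5e+04 m / 0.98 m/s = 2.551e+04 s = 0.2953 d.
C = 4.073·exp(−0.39·0.2953) = 4.073·0.8912 = 3.63 mg/L.

3.63 mg/L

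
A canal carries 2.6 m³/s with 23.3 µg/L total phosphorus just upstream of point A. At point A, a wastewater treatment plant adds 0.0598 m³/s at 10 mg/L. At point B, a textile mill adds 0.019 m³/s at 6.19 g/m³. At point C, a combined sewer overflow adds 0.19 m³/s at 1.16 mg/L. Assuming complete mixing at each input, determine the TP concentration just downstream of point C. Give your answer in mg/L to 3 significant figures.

23.3 µg/L = 0.0233 mg/L.
After input A: C = (2.6·0.0233 + 0.0598·10) / 2.66 = 0.2476 mg/L.
After input B: C = (2.66·0.2476 + 0.019·6.19) / 2.679 = 0.2898 mg/L.
After input C: C = (2.679·0.2898 + 0.19·1.16) / 2.869 = 0.3474 mg/L.

0.347 mg/L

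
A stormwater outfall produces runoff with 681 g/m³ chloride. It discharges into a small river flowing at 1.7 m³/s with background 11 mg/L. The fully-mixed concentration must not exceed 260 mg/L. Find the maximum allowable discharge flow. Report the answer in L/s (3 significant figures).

1010 L/s

Mass balance at complete mixing: C_std·(Q_w + Q_r) = Q_w·C_e + Q_r·C_b.
Rearranging, Q_w = Q_r·(C_std − C_b)/(C_e − C_std) = 1.7·(260 − 11) / (681 − 260) = 1.005 m³/s.
= 1005 L/s.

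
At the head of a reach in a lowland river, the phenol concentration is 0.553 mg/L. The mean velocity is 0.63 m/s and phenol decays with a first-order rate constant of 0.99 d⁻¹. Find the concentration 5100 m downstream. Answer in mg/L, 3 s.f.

0.504 mg/L

Travel time t = 5100 m / 0.63 m/s = 5100/0.63 = 8095 s = 0.09369 d.
First-order decay: C = 0.553·exp(−0.99·0.09369) = 0.553·0.9114 = 0.504 mg/L.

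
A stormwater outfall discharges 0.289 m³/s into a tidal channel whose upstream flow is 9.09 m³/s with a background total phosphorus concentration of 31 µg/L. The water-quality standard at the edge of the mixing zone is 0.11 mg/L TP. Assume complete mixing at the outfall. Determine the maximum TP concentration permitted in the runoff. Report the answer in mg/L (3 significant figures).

2.59 mg/L

31 µg/L = 0.031 mg/L.
Mass balance: 0.11·9.379 = 0.289·Cₑ + 9.09·0.031.
Cₑ = (1.032 − 0.2818) / 0.289 = 2.595 mg/L.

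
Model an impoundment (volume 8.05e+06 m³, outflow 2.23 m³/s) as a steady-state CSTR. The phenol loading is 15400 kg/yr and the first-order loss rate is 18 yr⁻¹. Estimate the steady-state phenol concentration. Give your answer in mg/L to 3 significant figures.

Outflow Q = 2.23 m³/s × 3.156e+07 s/yr = 7.037e+07 m³/yr.
Steady-state CSTR mass balance: W = Q·C + k·V·C, so C = W/(Q + kV).
Q + kV = 7.037e+07 + 18·8.05e+06 = 2.153e+08 m³/yr.
C = 15400/2.153e+08 = 7.154e-05 kg/m³ = 0.07154 mg/L.

0.0715 mg/L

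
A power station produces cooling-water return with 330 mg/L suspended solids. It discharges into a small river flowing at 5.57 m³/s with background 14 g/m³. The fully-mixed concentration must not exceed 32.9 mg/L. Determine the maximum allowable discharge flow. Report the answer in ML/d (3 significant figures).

30.6 ML/d

Mass balance at complete mixing: C_std·(Q_w + Q_r) = Q_w·C_e + Q_r·C_b.
Rearranging, Q_w = Q_r·(C_std − C_b)/(C_e − C_std) = 5.57·(32.9 − 14) / (330 − 32.9) = 0.3543 m³/s.
= 30.61 ML/d.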